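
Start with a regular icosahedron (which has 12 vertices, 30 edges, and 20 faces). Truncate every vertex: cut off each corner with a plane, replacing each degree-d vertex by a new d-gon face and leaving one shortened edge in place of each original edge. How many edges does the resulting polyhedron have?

Truncation replaces each original edge-end by a new vertex, so V′ = 2E = 60.
Each original edge survives, and each old vertex of degree d contributes d new edges; summing degrees gives Σd = 2E, so E′ = E + 2E = 3E = 90.
Each original face survives and each original vertex becomes one new face: F′ = F + V = 32.

90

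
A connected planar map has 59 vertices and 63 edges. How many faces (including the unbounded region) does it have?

6

Euler's formula for a connected plane graph: V − E + F = 2, so F = 2 − 59 + 63 = 6.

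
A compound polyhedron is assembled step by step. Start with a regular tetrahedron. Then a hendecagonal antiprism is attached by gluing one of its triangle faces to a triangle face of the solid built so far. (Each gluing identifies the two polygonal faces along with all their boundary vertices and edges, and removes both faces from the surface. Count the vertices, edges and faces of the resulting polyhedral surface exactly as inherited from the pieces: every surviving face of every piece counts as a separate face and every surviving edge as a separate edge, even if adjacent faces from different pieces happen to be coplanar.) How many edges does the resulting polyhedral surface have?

A regular tetrahedron: V=4, E=6, F=4.
Attach a hendecagonal antiprism (V=22, E=44, F=24) along a 3-gon: merge 3 vertices and 3 edges, delete both glued faces → V=23, E=47, F=26.
Check: V − E + F = 23 − 47 + 26 = 2.

47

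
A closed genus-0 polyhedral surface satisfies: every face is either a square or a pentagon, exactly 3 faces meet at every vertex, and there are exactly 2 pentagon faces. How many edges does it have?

Let x be the number of squares; then F = 2 + x.
Edge–face incidences: 2E = 5·2 + 4·x = 10 + 4x.
Every vertex has degree 3, so 3V = 2E.
Euler: V − E + F = 2 ⇒ (2E)/3 − E + (2 + x) = 2.
Multiply by 6: 2·(2E) − 3·(2E) + 6·(2 + x) = 12, i.e. 12 + 6x − (10 + 4x) = 12.
Collecting terms: 2x + 2 = 12, so 2x = 10, so x = 5.
Then 2E = 10 + 4·5 = 30, so E = 15, V = 2E/3 = 10, F = 2 + 5 = 7.

15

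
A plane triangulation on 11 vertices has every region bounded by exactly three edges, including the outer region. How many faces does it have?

In a plane triangulation 3F = 2E and V − E + F = 2, so F = 2V − 4 = 2·11 − 4 = 18.

18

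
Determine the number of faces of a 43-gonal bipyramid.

86

A bipyramid over an n-gon has 2n triangular faces and n + 2 vertices: V = 43 + 2 = 45, E = 3·43 = 129, F = 2·43 = 86.
Check: V − E + F = 45 − 129 + 86 = 2.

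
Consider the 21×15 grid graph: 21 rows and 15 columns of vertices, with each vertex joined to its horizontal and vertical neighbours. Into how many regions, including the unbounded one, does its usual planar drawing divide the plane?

The grid has V = 21·15 = 315 vertices and E = 21·14 + 15·20 = 594 edges.
F = 2 − V + E = 2 − 315 + 594 = 281.

281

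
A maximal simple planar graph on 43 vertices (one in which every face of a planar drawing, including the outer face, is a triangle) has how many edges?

123

In a plane triangulation 3F = 2E and V − E + F = 2, so E = 3V − 6 = 3·43 − 6 = 123.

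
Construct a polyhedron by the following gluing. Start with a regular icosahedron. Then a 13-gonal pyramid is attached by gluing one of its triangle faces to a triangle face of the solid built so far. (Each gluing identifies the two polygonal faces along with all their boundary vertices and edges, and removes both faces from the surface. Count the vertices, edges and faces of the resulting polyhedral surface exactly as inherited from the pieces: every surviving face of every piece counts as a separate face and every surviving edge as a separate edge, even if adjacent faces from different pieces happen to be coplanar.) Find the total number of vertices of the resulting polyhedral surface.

23

A regular icosahedron: V=12, E=30, F=20.
Attach a 13-gonal pyramid (V=14, E=26, F=14) along a 3-gon: merge 3 vertices and 3 edges, delete both glued faces → V=23, E=53, F=32.
Check: V − E + F = 23 − 53 + 32 = 2.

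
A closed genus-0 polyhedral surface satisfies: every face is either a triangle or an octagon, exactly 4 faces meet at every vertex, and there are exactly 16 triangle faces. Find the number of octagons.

Let x be the number of octagons; then F = 16 + x.
Edge–face incidences: 2E = 3·16 + 8·x = 48 + 8x.
Every vertex has degree 4, so 4V = 2E.
Euler: V − E + F = 2 ⇒ (2E)/4 − E + (16 + x) = 2.
Multiply by 8: 2·(2E) − 4·(2E) + 8·(16 + x) = 16, i.e. 128 + 8x − 2·(48 + 8x) = 16.
Collecting terms: −8x + 32 = 16, so −8x = −16, so x = 2.
Then 2E = 48 + 8·2 = 64, so E = 32, V = 2E/4 = 16, F = 16 + 2 = 18.

2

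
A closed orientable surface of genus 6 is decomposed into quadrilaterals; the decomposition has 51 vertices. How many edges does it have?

χ = 2 − 2·6 = -10, and every face is a square so 4F = 2E.
V − E + F = -10 with E = 4F/2 gives 51 − (4/2 − 1)·F = -10, so F = 61 and E = 122.

122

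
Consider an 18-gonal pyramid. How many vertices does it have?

A pyramid on an n-gon base has one n-gon and n triangles: V = 18 + 1 = 19, E = 2·18 = 36, F = 18 + 1 = 19.
Check: V − E + F = 19 − 36 + 19 = 2.

19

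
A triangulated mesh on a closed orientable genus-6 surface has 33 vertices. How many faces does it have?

χ = 2 − 2·6 = -10, and every face is a triangle so 3F = 2E.
V − E + F = -10 with E = 3F/2 gives 33 − (3/2 − 1)·F = -10, so F = 86 and E = 129.

86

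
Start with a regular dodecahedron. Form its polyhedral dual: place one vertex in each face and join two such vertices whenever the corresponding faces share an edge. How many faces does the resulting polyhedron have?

20

The base solid has V = 20, E = 30, F = 12.
The dual swaps V and F and preserves E: V′ = F = 12, E′ = E = 30, F′ = V = 20.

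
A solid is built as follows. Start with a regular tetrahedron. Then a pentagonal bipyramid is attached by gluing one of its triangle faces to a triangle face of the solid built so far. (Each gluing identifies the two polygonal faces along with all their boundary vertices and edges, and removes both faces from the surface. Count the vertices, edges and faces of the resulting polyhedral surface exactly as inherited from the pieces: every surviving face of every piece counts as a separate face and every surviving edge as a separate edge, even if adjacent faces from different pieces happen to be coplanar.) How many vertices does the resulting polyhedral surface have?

8

A regular tetrahedron: V=4, E=6, F=4.
Attach a pentagonal bipyramid (V=7, E=15, F=10) along a 3-gon: merge 3 vertices and 3 edges, delete both glued faces → V=8, E=18, F=12.
Check: V − E + F = 8 − 18 + 12 = 2.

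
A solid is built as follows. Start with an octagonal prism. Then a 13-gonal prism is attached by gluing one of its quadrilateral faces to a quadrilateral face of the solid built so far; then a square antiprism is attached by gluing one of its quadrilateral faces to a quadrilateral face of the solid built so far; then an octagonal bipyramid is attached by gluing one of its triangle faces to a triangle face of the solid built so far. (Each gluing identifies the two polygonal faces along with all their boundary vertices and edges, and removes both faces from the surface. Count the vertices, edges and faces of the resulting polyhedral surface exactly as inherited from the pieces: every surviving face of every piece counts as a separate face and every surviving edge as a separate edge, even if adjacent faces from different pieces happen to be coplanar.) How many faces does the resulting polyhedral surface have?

45

An octagonal prism: V=16, E=24, F=10.
Attach a 13-gonal prism (V=26, E=39, F=15) along a 4-gon: merge 4 vertices and 4 edges, delete both glued faces → V=38, E=59, F=23.
Attach a square antiprism (V=8, E=16, F=10) along a 4-gon: merge 4 vertices and 4 edges, delete both glued faces → V=42, E=71, F=31.
Attach an octagonal bipyramid (V=10, E=24, F=16) along a 3-gon: merge 3 vertices and 3 edges, delete both glued faces → V=49, E=92, F=45.
Check: V − E + F = 49 − 92 + 45 = 2.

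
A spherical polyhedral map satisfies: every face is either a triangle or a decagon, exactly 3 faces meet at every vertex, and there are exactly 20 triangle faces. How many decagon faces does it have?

Let x be the number of decagons; then F = 20 + x.
Edge–face incidences: 2E = 3·20 + 10·x = 60 + 10x.
Every vertex has degree 3, so 3V = 2E.
Euler: V − E + F = 2 ⇒ (2E)/3 − E + (20 + x) = 2.
Multiply by 6: 2·(2E) − 3·(2E) + 6·(20 + x) = 12, i.e. 120 + 6x − (60 + 10x) = 12.
Collecting terms: −4x + 60 = 12, so −4x = −48, so x = 12.
Then 2E = 60 + 10·12 = 180, so E = 90, V = 2E/3 = 60, F = 20 + 12 = 32.

12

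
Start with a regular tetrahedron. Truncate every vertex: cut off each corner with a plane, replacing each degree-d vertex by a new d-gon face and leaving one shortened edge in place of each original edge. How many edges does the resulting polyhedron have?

18

The base solid has V = 4, E = 6, F = 4.
Truncation replaces each original edge-end by a new vertex, so V′ = 2E = 12.
Each original edge survives, and each old vertex of degree d contributes d new edges; summing degrees gives Σd = 2E, so E′ = E + 2E = 3E = 18.
Each original face survives and each original vertex becomes one new face: F′ = F + V = 8.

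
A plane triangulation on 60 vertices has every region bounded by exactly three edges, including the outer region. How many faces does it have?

116

In a plane triangulation 3F = 2E and V − E + F = 2, so F = 2V − 4 = 2·60 − 4 = 116.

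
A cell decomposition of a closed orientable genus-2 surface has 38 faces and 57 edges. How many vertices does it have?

17

For a closed orientable surface of genus 2, χ = 2 − 2·2 = -2.
V = -2 + E − F = -2 + 57 − 38 = 17.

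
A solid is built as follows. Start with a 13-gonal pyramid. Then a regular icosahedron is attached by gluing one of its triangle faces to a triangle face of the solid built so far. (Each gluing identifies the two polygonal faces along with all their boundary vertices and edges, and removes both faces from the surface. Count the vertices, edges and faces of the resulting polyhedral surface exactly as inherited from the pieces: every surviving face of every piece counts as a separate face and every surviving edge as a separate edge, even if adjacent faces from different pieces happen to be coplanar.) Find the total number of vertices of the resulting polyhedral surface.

23

A 13-gonal pyramid: V=14, E=26, F=14.
Attach a regular icosahedron (V=12, E=30, F=20) along a 3-gon: merge 3 vertices and 3 edges, delete both glued faces → V=23, E=53, F=32.
Check: V − E + F = 23 − 53 + 32 = 2.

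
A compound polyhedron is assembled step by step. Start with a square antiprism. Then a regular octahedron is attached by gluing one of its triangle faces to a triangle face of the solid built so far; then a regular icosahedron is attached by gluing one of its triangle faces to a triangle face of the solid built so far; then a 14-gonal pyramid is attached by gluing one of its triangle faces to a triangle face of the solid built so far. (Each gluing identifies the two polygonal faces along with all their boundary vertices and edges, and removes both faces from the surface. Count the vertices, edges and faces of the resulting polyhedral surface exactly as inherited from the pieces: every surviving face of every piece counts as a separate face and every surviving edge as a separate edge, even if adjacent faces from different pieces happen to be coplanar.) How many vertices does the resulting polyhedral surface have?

32

A square antiprism: V=8, E=16, F=10.
Attach a regular octahedron (V=6, E=12, F=8) along a 3-gon: merge 3 vertices and 3 edges, delete both glued faces → V=11, E=25, F=16.
Attach a regular icosahedron (V=12, E=30, F=20) along a 3-gon: merge 3 vertices and 3 edges, delete both glued faces → V=20, E=52, F=34.
Attach a 14-gonal pyramid (V=15, E=28, F=15) along a 3-gon: merge 3 vertices and 3 edges, delete both glued faces → V=32, E=77, F=47.
Check: V − E + F = 32 − 77 + 47 = 2.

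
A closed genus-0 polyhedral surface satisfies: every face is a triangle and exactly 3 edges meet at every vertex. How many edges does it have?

Each face has 3 edges and each edge borders two faces, so 2E = 3F.
Each vertex has degree 3, so 3V = 2E and hence V = 3F/3.
Euler: V − E + F = 2 ⇒ (3F/3) − (3F/2) + F = 2.
Multiply by 6: (6 − 9 + 6)F = 12, i.e. 3F = 12.
So F = 4, E = 3·4/2 = 6, V = 3·4/3 = 4.

6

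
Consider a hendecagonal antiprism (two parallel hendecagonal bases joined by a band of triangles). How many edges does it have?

An antiprism on an n-gon has two n-gon caps and 2n triangles: V = 2·11 = 22, E = 4·11 = 44, F = 2·11 + 2 = 24.

44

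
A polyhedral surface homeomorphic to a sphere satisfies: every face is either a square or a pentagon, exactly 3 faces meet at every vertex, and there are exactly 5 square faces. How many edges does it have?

Let x be the number of pentagons; then F = 5 + x.
Edge–face incidences: 2E = 4·5 + 5·x = 20 + 5x.
Every vertex has degree 3, so 3V = 2E.
Euler: V − E + F = 2 ⇒ (2E)/3 − E + (5 + x) = 2.
Multiply by 6: 2·(2E) − 3·(2E) + 6·(5 + x) = 12, i.e. 30 + 6x − (20 + 5x) = 12.
Collecting terms: x + 10 = 12, so x = 2.
Then 2E = 20 + 5·2 = 30, so E = 15, V = 2E/3 = 10, F = 5 + 2 = 7.

15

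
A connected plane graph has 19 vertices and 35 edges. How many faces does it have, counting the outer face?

18

Euler's formula for a connected plane graph: V − E + F = 2, so F = 2 − 19 + 35 = 18.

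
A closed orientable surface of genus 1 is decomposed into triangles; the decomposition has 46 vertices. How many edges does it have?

138

χ = 2 − 2·1 = 0, and every face is a triangle so 3F = 2E.
V − E + F = 0 with E = 3F/2 gives 46 − (3/2 − 1)·F = 0, so F = 92 and E = 138.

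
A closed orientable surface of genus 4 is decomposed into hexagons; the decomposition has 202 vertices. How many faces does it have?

χ = 2 − 2·4 = -6, and every face is a hexagon so 6F = 2E.
V − E + F = -6 with E = 6F/2 gives 202 − (6/2 − 1)·F = -6, so F = 104 and E = 312.

104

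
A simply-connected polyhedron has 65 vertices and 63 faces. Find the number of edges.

126

Here V − E + F = 2.
E = V + F − (2) = 65 + 63 − (2) = 126.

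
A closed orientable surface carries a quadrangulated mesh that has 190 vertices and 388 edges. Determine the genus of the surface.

3

Every face is a square and each edge borders two faces, so 4F = 2·388, giving F = 194.
χ = V − E + F = 190 − 388 + 194 = -4.
For a closed orientable surface χ = 2 − 2g, so g = (2 − (-4))/2 = 3.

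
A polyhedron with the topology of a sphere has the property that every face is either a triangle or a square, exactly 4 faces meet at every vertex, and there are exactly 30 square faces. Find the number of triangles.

8

Let x be the number of triangles; then F = 30 + x.
Edge–face incidences: 2E = 4·30 + 3·x = 120 + 3x.
Every vertex has degree 4, so 4V = 2E.
Euler: V − E + F = 2 ⇒ (2E)/4 − E + (30 + x) = 2.
Multiply by 8: 2·(2E) − 4·(2E) + 8·(30 + x) = 16, i.e. 240 + 8x − 2·(120 + 3x) = 16.
Collecting terms: 2x = 16, so x = 8.
Then 2E = 120 + 3·8 = 144, so E = 72, V = 2E/4 = 36, F = 30 + 8 = 38.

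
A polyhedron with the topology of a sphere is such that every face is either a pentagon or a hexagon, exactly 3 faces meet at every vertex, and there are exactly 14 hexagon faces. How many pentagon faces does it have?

12

Let x be the number of pentagons; then F = 14 + x.
Edge–face incidences: 2E = 6·14 + 5·x = 84 + 5x.
Every vertex has degree 3, so 3V = 2E.
Euler: V − E + F = 2 ⇒ (2E)/3 − E + (14 + x) = 2.
Multiply by 6: 2·(2E) − 3·(2E) + 6·(14 + x) = 12, i.e. 84 + 6x − (84 + 5x) = 12.
Collecting terms: x = 12.
Then 2E = 84 + 5·12 = 144, so E = 72, V = 2E/3 = 48, F = 14 + 12 = 26.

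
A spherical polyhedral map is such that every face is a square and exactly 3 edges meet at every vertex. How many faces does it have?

6

Each face has 4 edges and each edge borders two faces, so 2E = 4F.
Each vertex has degree 3, so 3V = 2E and hence V = 4F/3.
Euler: V − E + F = 2 ⇒ (4F/3) − (4F/2) + F = 2.
Multiply by 6: (8 − 12 + 6)F = 12, i.e. 2F = 12.
So F = 6, E = 4·6/2 = 12, V = 4·6/3 = 8.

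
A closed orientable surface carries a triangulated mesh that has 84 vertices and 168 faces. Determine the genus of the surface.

1

Every face is a triangle, so 2E = 3·168 = 504, giving E = 252.
χ = V − E + F = 84 − 252 + 168 = 0.
For a closed orientable surface χ = 2 − 2g, so g = (2 − (0))/2 = 1.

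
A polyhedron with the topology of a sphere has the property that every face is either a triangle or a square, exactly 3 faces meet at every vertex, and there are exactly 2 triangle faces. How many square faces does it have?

Let x be the number of squares; then F = 2 + x.
Edge–face incidences: 2E = 3·2 + 4·x = 6 + 4x.
Every vertex has degree 3, so 3V = 2E.
Euler: V − E + F = 2 ⇒ (2E)/3 − E + (2 + x) = 2.
Multiply by 6: 2·(2E) − 3·(2E) + 6·(2 + x) = 12, i.e. 12 + 6x − (6 + 4x) = 12.
Collecting terms: 2x + 6 = 12, so 2x = 6, so x = 3.
Then 2E = 6 + 4·3 = 18, so E = 9, V = 2E/3 = 6, F = 2 + 3 = 5.

3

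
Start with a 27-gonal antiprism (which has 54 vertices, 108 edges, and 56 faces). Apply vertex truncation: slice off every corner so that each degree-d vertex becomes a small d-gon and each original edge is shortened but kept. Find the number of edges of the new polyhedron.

324

Truncation replaces each original edge-end by a new vertex, so V′ = 2E = 216.
Each original edge survives, and each old vertex of degree d contributes d new edges; summing degrees gives Σd = 2E, so E′ = E + 2E = 3E = 324.
Each original face survives and each original vertex becomes one new face: F′ = F + V = 110.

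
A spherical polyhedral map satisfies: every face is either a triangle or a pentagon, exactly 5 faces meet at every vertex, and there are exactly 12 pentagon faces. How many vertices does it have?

Let x be the number of triangles; then F = 12 + x.
Edge–face incidences: 2E = 5·12 + 3·x = 60 + 3x.
Every vertex has degree 5, so 5V = 2E.
Euler: V − E + F = 2 ⇒ (2E)/5 − E + (12 + x) = 2.
Multiply by 10: 2·(2E) − 5·(2E) + 10·(12 + x) = 20, i.e. 120 + 10x − 3·(60 + 3x) = 20.
Collecting terms: x − 60 = 20, so x = 80.
Then 2E = 60 + 3·80 = 300, so E = 150, V = 2E/5 = 60, F = 12 + 80 = 92.

60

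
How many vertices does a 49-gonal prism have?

98

A prism on an n-gon has two n-gon bases and n rectangular sides: V = 2·49 = 98, E = 3·49 = 147, F = 49 + 2 = 51.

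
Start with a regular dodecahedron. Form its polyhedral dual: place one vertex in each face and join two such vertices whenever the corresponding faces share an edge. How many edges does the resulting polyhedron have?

The base solid has V = 20, E = 30, F = 12.
The dual swaps V and F and preserves E: V′ = F = 12, E′ = E = 30, F′ = V = 20.

30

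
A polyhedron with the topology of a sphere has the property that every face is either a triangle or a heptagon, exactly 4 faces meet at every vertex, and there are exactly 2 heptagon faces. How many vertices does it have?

14

Let x be the number of triangles; then F = 2 + x.
Edge–face incidences: 2E = 7·2 + 3·x = 14 + 3x.
Every vertex has degree 4, so 4V = 2E.
Euler: V − E + F = 2 ⇒ (2E)/4 − E + (2 + x) = 2.
Multiply by 8: 2·(2E) − 4·(2E) + 8·(2 + x) = 16, i.e. 16 + 8x − 2·(14 + 3x) = 16.
Collecting terms: 2x − 12 = 16, so 2x = 28, so x = 14.
Then 2E = 14 + 3·14 = 56, so E = 28, V = 2E/4 = 14, F = 2 + 14 = 16.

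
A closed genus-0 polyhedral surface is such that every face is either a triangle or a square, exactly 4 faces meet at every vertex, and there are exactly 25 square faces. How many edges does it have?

62

Let x be the number of triangles; then F = 25 + x.
Edge–face incidences: 2E = 4·25 + 3·x = 100 + 3x.
Every vertex has degree 4, so 4V = 2E.
Euler: V − E + F = 2 ⇒ (2E)/4 − E + (25 + x) = 2.
Multiply by 8: 2·(2E) − 4·(2E) + 8·(25 + x) = 16, i.e. 200 + 8x − 2·(100 + 3x) = 16.
Collecting terms: 2x = 16, so x = 8.
Then 2E = 100 + 3·8 = 124, so E = 62, V = 2E/4 = 31, F = 25 + 8 = 33.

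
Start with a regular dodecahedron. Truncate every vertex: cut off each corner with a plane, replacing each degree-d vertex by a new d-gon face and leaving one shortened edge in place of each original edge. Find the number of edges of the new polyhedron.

90

The base solid has V = 20, E = 30, F = 12.
Truncation replaces each original edge-end by a new vertex, so V′ = 2E = 60.
Each original edge survives, and each old vertex of degree d contributes d new edges; summing degrees gives Σd = 2E, so E′ = E + 2E = 3E = 90.
Each original face survives and each original vertex becomes one new face: F′ = F + V = 32.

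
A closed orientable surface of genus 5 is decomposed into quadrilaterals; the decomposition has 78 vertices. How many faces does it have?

86

χ = 2 − 2·5 = -8, and every face is a square so 4F = 2E.
V − E + F = -8 with E = 4F/2 gives 78 − (4/2 − 1)·F = -8, so F = 86 and E = 172.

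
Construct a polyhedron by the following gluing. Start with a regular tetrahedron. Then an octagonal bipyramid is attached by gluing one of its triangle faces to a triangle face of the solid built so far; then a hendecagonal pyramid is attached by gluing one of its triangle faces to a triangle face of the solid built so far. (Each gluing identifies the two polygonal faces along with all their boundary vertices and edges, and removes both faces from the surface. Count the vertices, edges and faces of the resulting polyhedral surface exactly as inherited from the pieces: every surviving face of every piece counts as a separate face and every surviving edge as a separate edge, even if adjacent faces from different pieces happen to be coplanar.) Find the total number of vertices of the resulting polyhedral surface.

20

A regular tetrahedron: V=4, E=6, F=4.
Attach an octagonal bipyramid (V=10, E=24, F=16) along a 3-gon: merge 3 vertices and 3 edges, delete both glued faces → V=11, E=27, F=18.
Attach a hendecagonal pyramid (V=12, E=22, F=12) along a 3-gon: merge 3 vertices and 3 edges, delete both glued faces → V=20, E=46, F=28.
Check: V − E + F = 20 − 46 + 28 = 2.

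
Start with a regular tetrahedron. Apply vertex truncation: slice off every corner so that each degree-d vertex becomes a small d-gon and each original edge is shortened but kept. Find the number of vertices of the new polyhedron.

12

The base solid has V = 4, E = 6, F = 4.
Truncation replaces each original edge-end by a new vertex, so V′ = 2E = 12.
Each original edge survives, and each old vertex of degree d contributes d new edges; summing degrees gives Σd = 2E, so E′ = E + 2E = 3E = 18.
Each original face survives and each original vertex becomes one new face: F′ = F + V = 8.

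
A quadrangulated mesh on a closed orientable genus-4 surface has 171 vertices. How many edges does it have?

354

χ = 2 − 2·4 = -6, and every face is a square so 4F = 2E.
V − E + F = -6 with E = 4F/2 gives 171 − (4/2 − 1)·F = -6, so F = 177 and E = 354.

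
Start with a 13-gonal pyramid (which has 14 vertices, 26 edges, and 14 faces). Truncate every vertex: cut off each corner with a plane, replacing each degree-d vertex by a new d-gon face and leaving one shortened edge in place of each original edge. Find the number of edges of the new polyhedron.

78

Truncation replaces each original edge-end by a new vertex, so V′ = 2E = 52.
Each original edge survives, and each old vertex of degree d contributes d new edges; summing degrees gives Σd = 2E, so E′ = E + 2E = 3E = 78.
Each original face survives and each original vertex becomes one new face: F′ = F + V = 28.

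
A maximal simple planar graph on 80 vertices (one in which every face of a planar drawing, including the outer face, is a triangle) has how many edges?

234

In a plane triangulation 3F = 2E and V − E + F = 2, so E = 3V − 6 = 3·80 − 6 = 234.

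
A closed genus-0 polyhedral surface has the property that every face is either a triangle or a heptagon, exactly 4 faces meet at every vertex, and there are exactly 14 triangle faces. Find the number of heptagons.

Let x be the number of heptagons; then F = 14 + x.
Edge–face incidences: 2E = 3·14 + 7·x = 42 + 7x.
Every vertex has degree 4, so 4V = 2E.
Euler: V − E + F = 2 ⇒ (2E)/4 − E + (14 + x) = 2.
Multiply by 8: 2·(2E) − 4·(2E) + 8·(14 + x) = 16, i.e. 112 + 8x − 2·(42 + 7x) = 16.
Collecting terms: −6x + 28 = 16, so −6x = −12, so x = 2.
Then 2E = 42 + 7·2 = 56, so E = 28, V = 2E/4 = 14, F = 14 + 2 = 16.

2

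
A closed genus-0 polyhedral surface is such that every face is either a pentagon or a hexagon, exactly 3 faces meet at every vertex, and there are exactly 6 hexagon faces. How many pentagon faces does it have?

Let x be the number of pentagons; then F = 6 + x.
Edge–face incidences: 2E = 6·6 + 5·x = 36 + 5x.
Every vertex has degree 3, so 3V = 2E.
Euler: V − E + F = 2 ⇒ (2E)/3 − E + (6 + x) = 2.
Multiply by 6: 2·(2E) − 3·(2E) + 6·(6 + x) = 12, i.e. 36 + 6x − (36 + 5x) = 12.
Collecting terms: x = 12.
Then 2E = 36 + 5·12 = 96, so E = 48, V = 2E/3 = 32, F = 6 + 12 = 18.

12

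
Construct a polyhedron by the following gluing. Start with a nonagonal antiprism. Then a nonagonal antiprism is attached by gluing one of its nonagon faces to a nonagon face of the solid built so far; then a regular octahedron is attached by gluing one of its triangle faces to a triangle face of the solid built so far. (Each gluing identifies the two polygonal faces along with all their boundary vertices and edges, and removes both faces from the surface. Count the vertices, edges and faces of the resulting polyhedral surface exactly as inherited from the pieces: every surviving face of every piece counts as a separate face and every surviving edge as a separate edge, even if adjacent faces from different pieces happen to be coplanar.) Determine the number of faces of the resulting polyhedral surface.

44

A nonagonal antiprism: V=18, E=36, F=20.
Attach a nonagonal antiprism (V=18, E=36, F=20) along a 9-gon: merge 9 vertices and 9 edges, delete both glued faces → V=27, E=63, F=38.
Attach a regular octahedron (V=6, E=12, F=8) along a 3-gon: merge 3 vertices and 3 edges, delete both glued faces → V=30, E=72, F=44.
Check: V − E + F = 30 − 72 + 44 = 2.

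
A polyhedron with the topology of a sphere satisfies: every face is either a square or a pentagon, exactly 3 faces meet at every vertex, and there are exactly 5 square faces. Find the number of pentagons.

2

Let x be the number of pentagons; then F = 5 + x.
Edge–face incidences: 2E = 4·5 + 5·x = 20 + 5x.
Every vertex has degree 3, so 3V = 2E.
Euler: V − E + F = 2 ⇒ (2E)/3 − E + (5 + x) = 2.
Multiply by 6: 2·(2E) − 3·(2E) + 6·(5 + x) = 12, i.e. 30 + 6x − (20 + 5x) = 12.
Collecting terms: x + 10 = 12, so x = 2.
Then 2E = 20 + 5·2 = 30, so E = 15, V = 2E/3 = 10, F = 5 + 2 = 7.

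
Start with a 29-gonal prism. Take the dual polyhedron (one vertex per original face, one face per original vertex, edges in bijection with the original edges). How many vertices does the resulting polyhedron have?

The base solid has V = 58, E = 87, F = 31.
The dual swaps V and F and preserves E: V′ = F = 31, E′ = E = 87, F′ = V = 58.

31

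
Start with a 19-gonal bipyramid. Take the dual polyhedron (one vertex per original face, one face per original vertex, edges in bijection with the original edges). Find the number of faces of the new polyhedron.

21

The base solid has V = 21, E = 57, F = 38.
The dual swaps V and F and preserves E: V′ = F = 38, E′ = E = 57, F′ = V = 21.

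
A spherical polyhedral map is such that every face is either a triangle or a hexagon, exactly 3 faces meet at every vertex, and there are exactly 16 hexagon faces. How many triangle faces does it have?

Let x be the number of triangles; then F = 16 + x.
Edge–face incidences: 2E = 6·16 + 3·x = 96 + 3x.
Every vertex has degree 3, so 3V = 2E.
Euler: V − E + F = 2 ⇒ (2E)/3 − E + (16 + x) = 2.
Multiply by 6: 2·(2E) − 3·(2E) + 6·(16 + x) = 12, i.e. 96 + 6x − (96 + 3x) = 12.
Collecting terms: 3x = 12, so x = 4.
Then 2E = 96 + 3·4 = 108, so E = 54, V = 2E/3 = 36, F = 16 + 4 = 20.

4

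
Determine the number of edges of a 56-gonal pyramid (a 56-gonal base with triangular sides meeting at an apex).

A pyramid on an n-gon base has one n-gon and n triangles: V = 56 + 1 = 57, E = 2·56 = 112, F = 56 + 1 = 57.

112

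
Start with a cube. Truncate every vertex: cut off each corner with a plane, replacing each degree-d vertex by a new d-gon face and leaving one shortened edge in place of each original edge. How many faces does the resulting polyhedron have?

The base solid has V = 8, E = 12, F = 6.
Truncation replaces each original edge-end by a new vertex, so V′ = 2E = 24.
Each original edge survives, and each old vertex of degree d contributes d new edges; summing degrees gives Σd = 2E, so E′ = E + 2E = 3E = 36.
Each original face survives and each original vertex becomes one new face: F′ = F + V = 14.

14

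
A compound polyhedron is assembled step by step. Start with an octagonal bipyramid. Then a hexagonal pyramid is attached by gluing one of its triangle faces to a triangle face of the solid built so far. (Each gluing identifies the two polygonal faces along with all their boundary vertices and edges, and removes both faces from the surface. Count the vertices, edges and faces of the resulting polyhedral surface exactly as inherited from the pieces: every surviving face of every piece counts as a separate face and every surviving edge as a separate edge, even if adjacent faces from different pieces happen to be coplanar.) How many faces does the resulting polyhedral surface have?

21

An octagonal bipyramid: V=10, E=24, F=16.
Attach a hexagonal pyramid (V=7, E=12, F=7) along a 3-gon: merge 3 vertices and 3 edges, delete both glued faces → V=14, E=33, F=21.
Check: V − E + F = 14 − 33 + 21 = 2.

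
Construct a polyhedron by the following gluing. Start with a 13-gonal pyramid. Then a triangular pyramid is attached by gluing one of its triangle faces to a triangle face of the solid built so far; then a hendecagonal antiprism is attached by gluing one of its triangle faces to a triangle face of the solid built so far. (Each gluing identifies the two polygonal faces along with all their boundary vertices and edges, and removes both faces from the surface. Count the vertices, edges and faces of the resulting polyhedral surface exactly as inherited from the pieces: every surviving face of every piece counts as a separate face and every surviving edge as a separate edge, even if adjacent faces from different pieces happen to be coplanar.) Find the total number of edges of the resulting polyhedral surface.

70

A 13-gonal pyramid: V=14, E=26, F=14.
Attach a triangular pyramid (V=4, E=6, F=4) along a 3-gon: merge 3 vertices and 3 edges, delete both glued faces → V=15, E=29, F=16.
Attach a hendecagonal antiprism (V=22, E=44, F=24) along a 3-gon: merge 3 vertices and 3 edges, delete both glued faces → V=34, E=70, F=38.
Check: V − E + F = 34 − 70 + 38 = 2.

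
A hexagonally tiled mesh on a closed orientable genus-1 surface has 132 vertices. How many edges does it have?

χ = 2 − 2·1 = 0, and every face is a hexagon so 6F = 2E.
V − E + F = 0 with E = 6F/2 gives 132 − (6/2 − 1)·F = 0, so F = 66 and E = 198.

198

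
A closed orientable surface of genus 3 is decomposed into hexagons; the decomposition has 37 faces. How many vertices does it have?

χ = 2 − 2·3 = -4, and every face is a hexagon so 6F = 2E.
E = 6·37/2 = 111. Then V = -4 + E − F = -4 + 111 − 37 = 70.

70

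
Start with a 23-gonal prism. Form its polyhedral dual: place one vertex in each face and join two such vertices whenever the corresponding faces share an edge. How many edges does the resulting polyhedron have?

The base solid has V = 46, E = 69, F = 25.
The dual swaps V and F and preserves E: V′ = F = 25, E′ = E = 69, F′ = V = 46.

69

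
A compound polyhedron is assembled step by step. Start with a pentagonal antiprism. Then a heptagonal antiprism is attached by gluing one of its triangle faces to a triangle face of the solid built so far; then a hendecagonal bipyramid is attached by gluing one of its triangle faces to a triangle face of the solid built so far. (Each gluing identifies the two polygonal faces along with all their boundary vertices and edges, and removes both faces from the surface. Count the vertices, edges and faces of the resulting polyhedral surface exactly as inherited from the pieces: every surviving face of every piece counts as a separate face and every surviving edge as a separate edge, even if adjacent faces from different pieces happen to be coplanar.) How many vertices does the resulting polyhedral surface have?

31

A pentagonal antiprism: V=10, E=20, F=12.
Attach a heptagonal antiprism (V=14, E=28, F=16) along a 3-gon: merge 3 vertices and 3 edges, delete both glued faces → V=21, E=45, F=26.
Attach a hendecagonal bipyramid (V=13, E=33, F=22) along a 3-gon: merge 3 vertices and 3 edges, delete both glued faces → V=31, E=75, F=46.
Check: V − E + F = 31 − 75 + 46 = 2.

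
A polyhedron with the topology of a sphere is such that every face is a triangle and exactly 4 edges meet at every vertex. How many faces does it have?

Each face has 3 edges and each edge borders two faces, so 2E = 3F.
Each vertex has degree 4, so 4V = 2E and hence V = 3F/4.
Euler: V − E + F = 2 ⇒ (3F/4) − (3F/2) + F = 2.
Multiply by 8: (6 − 12 + 8)F = 16, i.e. 2F = 16.
So F = 8, E = 3·8/2 = 12, V = 3·8/4 = 6.

8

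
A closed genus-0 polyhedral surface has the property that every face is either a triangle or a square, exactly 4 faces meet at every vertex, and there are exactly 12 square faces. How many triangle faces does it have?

8

Let x be the number of triangles; then F = 12 + x.
Edge–face incidences: 2E = 4·12 + 3·x = 48 + 3x.
Every vertex has degree 4, so 4V = 2E.
Euler: V − E + F = 2 ⇒ (2E)/4 − E + (12 + x) = 2.
Multiply by 8: 2·(2E) − 4·(2E) + 8·(12 + x) = 16, i.e. 96 + 8x − 2·(48 + 3x) = 16.
Collecting terms: 2x = 16, so x = 8.
Then 2E = 48 + 3·8 = 72, so E = 36, V = 2E/4 = 18, F = 12 + 8 = 20.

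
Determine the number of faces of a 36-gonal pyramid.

A pyramid on an n-gon base has one n-gon and n triangles: V = 36 + 1 = 37, E = 2·36 = 72, F = 36 + 1 = 37.

37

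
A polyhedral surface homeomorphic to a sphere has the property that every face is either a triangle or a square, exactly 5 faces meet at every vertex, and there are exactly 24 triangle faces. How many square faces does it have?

2

Let x be the number of squares; then F = 24 + x.
Edge–face incidences: 2E = 3·24 + 4·x = 72 + 4x.
Every vertex has degree 5, so 5V = 2E.
Euler: V − E + F = 2 ⇒ (2E)/5 − E + (24 + x) = 2.
Multiply by 10: 2·(2E) − 5·(2E) + 10·(24 + x) = 20, i.e. 240 + 10x − 3·(72 + 4x) = 20.
Collecting terms: −2x + 24 = 20, so −2x = −4, so x = 2.
Then 2E = 72 + 4·2 = 80, so E = 40, V = 2E/5 = 16, F = 24 + 2 = 26.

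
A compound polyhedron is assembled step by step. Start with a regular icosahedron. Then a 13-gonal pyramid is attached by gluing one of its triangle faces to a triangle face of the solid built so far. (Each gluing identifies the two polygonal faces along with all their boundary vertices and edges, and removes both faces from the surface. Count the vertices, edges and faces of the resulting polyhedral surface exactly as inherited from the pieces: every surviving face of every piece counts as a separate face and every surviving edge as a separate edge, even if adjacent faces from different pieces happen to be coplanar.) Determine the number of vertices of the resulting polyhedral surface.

A regular icosahedron: V=12, E=30, F=20.
Attach a 13-gonal pyramid (V=14, E=26, F=14) along a 3-gon: merge 3 vertices and 3 edges, delete both glued faces → V=23, E=53, F=32.
Check: V − E + F = 23 − 53 + 32 = 2.

23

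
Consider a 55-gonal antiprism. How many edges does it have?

220

An antiprism on an n-gon has two n-gon caps and 2n triangles: V = 2·55 = 110, E = 4·55 = 220, F = 2·55 + 2 = 112.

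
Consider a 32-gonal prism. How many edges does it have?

A prism on an n-gon has two n-gon bases and n rectangular sides: V = 2·32 = 64, E = 3·32 = 96, F = 32 + 2 = 34.
Check: V − E + F = 64 − 96 + 34 = 2.

96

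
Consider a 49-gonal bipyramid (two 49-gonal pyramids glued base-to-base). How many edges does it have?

147

A bipyramid over an n-gon has 2n triangular faces and n + 2 vertices: V = 49 + 2 = 51, E = 3·49 = 147, F = 2·49 = 98.
Check: V − E + F = 51 − 147 + 98 = 2.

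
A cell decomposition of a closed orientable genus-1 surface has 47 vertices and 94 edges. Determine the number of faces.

For a closed orientable surface of genus 1, χ = 2 − 2·1 = 0.
F = 0 − V + E = 0 − 47 + 94 = 47.

47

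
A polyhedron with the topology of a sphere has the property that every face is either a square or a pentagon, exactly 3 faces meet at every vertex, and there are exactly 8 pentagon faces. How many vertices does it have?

16

Let x be the number of squares; then F = 8 + x.
Edge–face incidences: 2E = 5·8 + 4·x = 40 + 4x.
Every vertex has degree 3, so 3V = 2E.
Euler: V − E + F = 2 ⇒ (2E)/3 − E + (8 + x) = 2.
Multiply by 6: 2·(2E) − 3·(2E) + 6·(8 + x) = 12, i.e. 48 + 6x − (40 + 4x) = 12.
Collecting terms: 2x + 8 = 12, so 2x = 4, so x = 2.
Then 2E = 40 + 4·2 = 48, so E = 24, V = 2E/3 = 16, F = 8 + 2 = 10.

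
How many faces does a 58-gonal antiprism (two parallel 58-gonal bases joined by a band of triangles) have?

An antiprism on an n-gon has two n-gon caps and 2n triangles: V = 2·58 = 116, E = 4·58 = 232, F = 2·58 + 2 = 118.
Check: V − E + F = 116 − 232 + 118 = 2.

118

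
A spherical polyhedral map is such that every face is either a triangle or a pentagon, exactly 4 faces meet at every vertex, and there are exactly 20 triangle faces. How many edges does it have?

Let x be the number of pentagons; then F = 20 + x.
Edge–face incidences: 2E = 3·20 + 5·x = 60 + 5x.
Every vertex has degree 4, so 4V = 2E.
Euler: V − E + F = 2 ⇒ (2E)/4 − E + (20 + x) = 2.
Multiply by 8: 2·(2E) − 4·(2E) + 8·(20 + x) = 16, i.e. 160 + 8x − 2·(60 + 5x) = 16.
Collecting terms: −2x + 40 = 16, so −2x = −24, so x = 12.
Then 2E = 60 + 5·12 = 120, so E = 60, V = 2E/4 = 30, F = 20 + 12 = 32.

60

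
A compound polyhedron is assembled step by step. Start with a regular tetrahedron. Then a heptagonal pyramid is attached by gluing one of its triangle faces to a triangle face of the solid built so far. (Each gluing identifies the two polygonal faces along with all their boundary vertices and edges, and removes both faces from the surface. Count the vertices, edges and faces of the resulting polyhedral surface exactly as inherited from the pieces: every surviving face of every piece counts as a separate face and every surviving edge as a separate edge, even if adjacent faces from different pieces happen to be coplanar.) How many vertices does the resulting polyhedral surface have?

A regular tetrahedron: V=4, E=6, F=4.
Attach a heptagonal pyramid (V=8, E=14, F=8) along a 3-gon: merge 3 vertices and 3 edges, delete both glued faces → V=9, E=17, F=10.
Check: V − E + F = 9 − 17 + 10 = 2.

9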